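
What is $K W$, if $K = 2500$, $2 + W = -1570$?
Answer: $-3930000$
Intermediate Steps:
$W = -1572$ ($W = -2 - 1570 = -1572$)
$K W = 2500 \left(-1572\right) = -3930000$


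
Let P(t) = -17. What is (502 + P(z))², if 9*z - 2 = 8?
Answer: 235225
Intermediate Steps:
z = 10/9 (z = 2/9 + (⅑)*8 = 2/9 + 8/9 = 10/9 ≈ 1.1111)
(502 + P(z))² = (502 - 17)² = 485² = 235225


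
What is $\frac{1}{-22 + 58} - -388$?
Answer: $\frac{13969}{36} \approx 388.03$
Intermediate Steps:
$\frac{1}{-22 + 58} - -388 = \frac{1}{36} + 388 = \frac{13969}{36}$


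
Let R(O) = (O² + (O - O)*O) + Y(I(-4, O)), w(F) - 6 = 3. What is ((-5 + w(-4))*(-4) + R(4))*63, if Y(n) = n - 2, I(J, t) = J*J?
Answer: 882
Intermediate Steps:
w(F) = 9 (w(F) = 6 + 3 = 9)
I(J, t) = J²
Y(n) = -2 + n
R(O) = 14 + O² (R(O) = (O² + (O - O)*O) + (-2 + (-4)²) = (O² + 0*O) + (-2 + 16) = (O² + 0) + 14 = O² + 14 = 14 + O²)
((-5 + w(-4))*(-4) + R(4))*63 = ((-5 + 9)*(-4) + (14 + 4²))*63 = (4*(-4) + (14 + 16))*63 = (-16 + 30)*63 = 14*63 = 882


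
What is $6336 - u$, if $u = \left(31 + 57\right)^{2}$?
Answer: $-1408$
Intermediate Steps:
$u = 7744$ ($u = 88^{2} = 7744$)
$6336 - u = 6336 - 7744 = -1408$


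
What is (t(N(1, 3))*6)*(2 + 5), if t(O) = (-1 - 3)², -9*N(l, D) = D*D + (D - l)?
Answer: 672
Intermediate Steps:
N(l, D) = -D/9 - D²/9 + l/9 (N(l, D) = -(D*D + (D - l))/9 = -(D² + (D - l))/9 = -(D + D² - l)/9 = -D/9 - D²/9 + l/9)
t(O) = 16 (t(O) = (-4)² = 16)
(t(N(1, 3))*6)*(2 + 5) = (16*6)*(2 + 5) = 96*7 = 672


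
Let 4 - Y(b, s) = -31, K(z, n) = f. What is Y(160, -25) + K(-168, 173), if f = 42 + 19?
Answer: 96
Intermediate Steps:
f = 61
K(z, n) = 61
Y(b, s) = 35 (Y(b, s) = 4 - 1*(-31) = 4 + 31 = 35)
Y(160, -25) + K(-168, 173) = 35 + 61 = 96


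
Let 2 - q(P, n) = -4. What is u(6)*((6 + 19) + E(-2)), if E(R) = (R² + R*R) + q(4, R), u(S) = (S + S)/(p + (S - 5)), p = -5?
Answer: -117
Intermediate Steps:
q(P, n) = 6 (q(P, n) = 2 - 1*(-4) = 2 + 4 = 6)
u(S) = 2*S/(-10 + S) (u(S) = (S + S)/(-5 + (S - 5)) = (2*S)/(-5 + (-5 + S)) = (2*S)/(-10 + S) = 2*S/(-10 + S))
E(R) = 6 + 2*R² (E(R) = (R² + R*R) + 6 = (R² + R²) + 6 = 2*R² + 6 = 6 + 2*R²)
u(6)*((6 + 19) + E(-2)) = (2*6/(-10 + 6))*((6 + 19) + (6 + 2*(-2)²)) = (2*6/(-4))*(25 + (6 + 2*4)) = (2*6*(-¼))*(25 + (6 + 8)) = -3*(25 + 14) = -3*39 = -117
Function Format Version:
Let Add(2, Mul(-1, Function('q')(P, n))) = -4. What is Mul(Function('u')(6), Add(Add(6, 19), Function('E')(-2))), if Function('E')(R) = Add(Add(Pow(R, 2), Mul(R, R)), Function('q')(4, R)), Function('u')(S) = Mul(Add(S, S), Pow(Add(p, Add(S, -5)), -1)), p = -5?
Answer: -117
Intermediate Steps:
Function('q')(P, n) = 6 (Function('q')(P, n) = Add(2, Mul(-1, -4)) = Add(2, 4) = 6)
Function('u')(S) = Mul(2, S, Pow(Add(-10, S), -1)) (Function('u')(S) = Mul(Add(S, S), Pow(Add(-5, Add(S, -5)), -1)) = Mul(Mul(2, S), Pow(Add(-5, Add(-5, S)), -1)) = Mul(Mul(2, S), Pow(Add(-10, S), -1)) = Mul(2, S, Pow(Add(-10, S), -1)))
Function('E')(R) = Add(6, Mul(2, Pow(R, 2))) (Function('E')(R) = Add(Add(Pow(R, 2), Mul(R, R)), 6) = Add(Add(Pow(R, 2), Pow(R, 2)), 6) = Add(Mul(2, Pow(R, 2)), 6) = Add(6, Mul(2, Pow(R, 2))))
Mul(Function('u')(6), Add(Add(6, 19), Function('E')(-2))) = Mul(Mul(2, 6, Pow(Add(-10, 6), -1)), Add(Add(6, 19), Add(6, Mul(2, Pow(-2, 2))))) = Mul(Mul(2, 6, Pow(-4, -1)), Add(25, Add(6, Mul(2, 4)))) = Mul(Mul(2, 6, Rational(-1, 4)), Add(25, Add(6, 8))) = Mul(-3, Add(25, 14)) = Mul(-3, 39) = -117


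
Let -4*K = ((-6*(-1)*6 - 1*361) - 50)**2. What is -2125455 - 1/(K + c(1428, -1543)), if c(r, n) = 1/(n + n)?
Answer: -461190529010363/216984377 ≈ -2.1255e+6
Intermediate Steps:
c(r, n) = 1/(2*n)
K = -140625/4 (K = -((-6*(-1)*6 - 1*361) - 50)**2/4 = -((6*6 - 361) - 50)**2/4 = -((36 - 361) - 50)**2/4 = -(-325 - 50)**2/4 = -1/4*(-375)**2 = -1/4*140625 = -140625/4 ≈ -35156.)
-2125455 - 1/(K + c(1428, -1543)) = -2125455 - 1/(-140625/4 + (1/2)/(-1543)) = -2125455 - 1/(-140625/4 + (1/2)*(-1/1543)) = -2125455 - 1/(-140625/4 - 1/3086) = -2125455 - 1/(-216984377/6172) = -2125455 - 1*(-6172/216984377) = -2125455 + 6172/216984377 = -461190529010363/216984377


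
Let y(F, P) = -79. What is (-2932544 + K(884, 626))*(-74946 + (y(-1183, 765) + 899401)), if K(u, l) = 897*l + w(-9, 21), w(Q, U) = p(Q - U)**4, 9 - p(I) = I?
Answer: -47468394456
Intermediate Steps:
p(I) = 9 - I
w(Q, U) = (9 + U - Q)**4 (w(Q, U) = (9 - (Q - U))**4 = (9 + (U - Q))**4 = (9 + U - Q)**4)
K(u, l) = 2313441 + 897*l (K(u, l) = 897*l + (9 + 21 - 1*(-9))**4 = 897*l + (9 + 21 + 9)**4 = 897*l + 39**4 = 897*l + 2313441 = 2313441 + 897*l)
(-2932544 + K(884, 626))*(-74946 + (y(-1183, 765) + 899401)) = (-2932544 + (2313441 + 897*626))*(-74946 + (-79 + 899401)) = (-2932544 + (2313441 + 561522))*(-74946 + 899322) = (-2932544 + 2874963)*824376 = -57581*824376 = -47468394456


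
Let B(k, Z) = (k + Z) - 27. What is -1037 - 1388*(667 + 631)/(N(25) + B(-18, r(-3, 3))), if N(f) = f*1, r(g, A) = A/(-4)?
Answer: 7120425/83 ≈ 85788.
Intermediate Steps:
r(g, A) = -A/4 (r(g, A) = A*(-¼) = -A/4)
N(f) = f
B(k, Z) = -27 + Z + k (B(k, Z) = (Z + k) - 27 = -27 + Z + k)
-1037 - 1388*(667 + 631)/(N(25) + B(-18, r(-3, 3))) = -1037 - 1388*(667 + 631)/(25 + (-27 - ¼*3 - 18)) = -1037 - 1801624/(25 + (-27 - ¾ - 18)) = -1037 - 1801624/(25 - 183/4) = -1037 - 1801624/(-83/4) = -1037 - 1801624*(-4)/83 = -1037 - 1388*(-5192/83) = -1037 + 7206496/83 = 7120425/83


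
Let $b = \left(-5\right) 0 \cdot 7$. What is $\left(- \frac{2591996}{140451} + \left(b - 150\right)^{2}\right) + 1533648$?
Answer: $\frac{218559950752}{140451} \approx 1.5561 \cdot 10^{6}$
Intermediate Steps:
$b = 0$ ($b = 0 \cdot 7 = 0$)
$\left(- \frac{2591996}{140451} + \left(b - 150\right)^{2}\right) + 1533648 = \left(- \frac{2591996}{140451} + \left(0 - 150\right)^{2}\right) + 1533648 = \left(\left(-2591996\right) \frac{1}{140451} + \left(-150\right)^{2}\right) + 1533648 = \left(- \frac{2591996}{140451} + 22500\right) + 1533648 = \frac{3157555504}{140451} + 1533648 = \frac{218559950752}{140451}$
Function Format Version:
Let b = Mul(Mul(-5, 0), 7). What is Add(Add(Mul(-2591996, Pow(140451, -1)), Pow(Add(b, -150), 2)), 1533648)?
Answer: Rational(218559950752, 140451) ≈ 1.5561e+6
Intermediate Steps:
b = 0 (b = Mul(0, 7) = 0)
Add(Add(Mul(-2591996, Pow(140451, -1)), Pow(Add(b, -150), 2)), 1533648) = Add(Add(Mul(-2591996, Pow(140451, -1)), Pow(Add(0, -150), 2)), 1533648) = Add(Add(Mul(-2591996, Rational(1, 140451)), Pow(-150, 2)), 1533648) = Add(Add(Rational(-2591996, 140451), 22500), 1533648) = Add(Rational(3157555504, 140451), 1533648) = Rational(218559950752, 140451)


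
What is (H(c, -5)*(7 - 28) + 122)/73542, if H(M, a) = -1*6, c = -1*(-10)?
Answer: 124/36771 ≈ 0.0033722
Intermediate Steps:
c = 10
H(M, a) = -6
(H(c, -5)*(7 - 28) + 122)/73542 = (-6*(7 - 28) + 122)/73542 = (-6*(-21) + 122)*(1/73542) = (126 + 122)*(1/73542) = 248*(1/73542) = 124/36771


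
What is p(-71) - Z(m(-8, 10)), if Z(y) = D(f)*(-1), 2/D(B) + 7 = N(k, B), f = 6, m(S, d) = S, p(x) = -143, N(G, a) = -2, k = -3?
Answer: -1289/9 ≈ -143.22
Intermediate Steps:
D(B) = -2/9 (D(B) = 2/(-7 - 2) = 2/(-9) = 2*(-1/9) = -2/9)
Z(y) = 2/9 (Z(y) = -2/9*(-1) = 2/9)
p(-71) - Z(m(-8, 10)) = -143 - 1*2/9 = -143 - 2/9 = -1289/9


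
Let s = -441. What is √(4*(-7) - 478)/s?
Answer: -I*√506/441 ≈ -0.051008*I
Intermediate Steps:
√(4*(-7) - 478)/s = √(4*(-7) - 478)/(-441) = √(-28 - 478)*(-1/441) = √(-506)*(-1/441) = (I*√506)*(-1/441) = -I*√506/441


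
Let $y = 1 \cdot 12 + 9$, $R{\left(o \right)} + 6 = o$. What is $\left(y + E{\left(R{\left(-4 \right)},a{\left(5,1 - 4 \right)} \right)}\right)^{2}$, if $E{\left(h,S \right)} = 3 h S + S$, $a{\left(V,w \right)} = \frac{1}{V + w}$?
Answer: $\frac{169}{4} \approx 42.25$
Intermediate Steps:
$R{\left(o \right)} = -6 + o$
$y = 21$ ($y = 12 + 9 = 21$)
$E{\left(h,S \right)} = S + 3 S h$ ($E{\left(h,S \right)} = 3 S h + S = S + 3 S h$)
$\left(y + E{\left(R{\left(-4 \right)},a{\left(5,1 - 4 \right)} \right)}\right)^{2} = \left(21 + \frac{1 + 3 \left(-6 - 4\right)}{5 + \left(1 - 4\right)}\right)^{2} = \left(21 + \frac{1 + 3 \left(-10\right)}{5 - 3}\right)^{2} = \left(21 + \frac{1 - 30}{2}\right)^{2} = \left(21 + \frac{1}{2} \left(-29\right)\right)^{2} = \left(21 - \frac{29}{2}\right)^{2} = \left(\frac{13}{2}\right)^{2} = \frac{169}{4}$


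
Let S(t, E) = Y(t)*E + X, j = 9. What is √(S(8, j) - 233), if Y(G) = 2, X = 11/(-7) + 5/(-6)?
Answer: I*√383502/42 ≈ 14.745*I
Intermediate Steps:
X = -101/42 (X = 11*(-⅐) + 5*(-⅙) = -11/7 - ⅚ = -101/42 ≈ -2.4048)
S(t, E) = -101/42 + 2*E (S(t, E) = 2*E - 101/42 = -101/42 + 2*E)
√(S(8, j) - 233) = √((-101/42 + 2*9) - 233) = √((-101/42 + 18) - 233) = √(655/42 - 233) = √(-9131/42) = I*√383502/42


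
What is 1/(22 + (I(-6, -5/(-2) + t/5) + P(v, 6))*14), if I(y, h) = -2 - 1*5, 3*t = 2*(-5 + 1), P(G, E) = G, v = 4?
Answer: -1/20 ≈ -0.050000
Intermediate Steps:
t = -8/3 (t = (2*(-5 + 1))/3 = (2*(-4))/3 = (⅓)*(-8) = -8/3 ≈ -2.6667)
I(y, h) = -7 (I(y, h) = -2 - 5 = -7)
1/(22 + (I(-6, -5/(-2) + t/5) + P(v, 6))*14) = 1/(22 + (-7 + 4)*14) = 1/(22 - 3*14) = 1/(22 - 42) = 1/(-20) = -1/20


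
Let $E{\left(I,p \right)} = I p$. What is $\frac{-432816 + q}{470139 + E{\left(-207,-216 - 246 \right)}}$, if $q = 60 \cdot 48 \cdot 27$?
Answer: $- \frac{9104}{14507} \approx -0.62756$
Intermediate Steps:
$q = 77760$ ($q = 2880 \cdot 27 = 77760$)
$\frac{-432816 + q}{470139 + E{\left(-207,-216 - 246 \right)}} = \frac{-432816 + 77760}{470139 - 207 \left(-216 - 246\right)} = - \frac{355056}{470139 - -95634} = - \frac{355056}{470139 + 95634} = - \frac{355056}{565773} = \left(-355056\right) \frac{1}{565773} = - \frac{9104}{14507}$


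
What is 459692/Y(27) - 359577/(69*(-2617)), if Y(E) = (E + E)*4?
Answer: 6923802679/3250314 ≈ 2130.2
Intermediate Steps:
Y(E) = 8*E (Y(E) = (2*E)*4 = 8*E)
459692/Y(27) - 359577/(69*(-2617)) = 459692/((8*27)) - 359577/(69*(-2617)) = 459692/216 - 359577/(-180573) = 459692*(1/216) - 359577*(-1/180573) = 114923/54 + 119859/60191 = 6923802679/3250314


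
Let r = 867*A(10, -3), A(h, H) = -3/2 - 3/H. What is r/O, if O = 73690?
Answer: -867/147380 ≈ -0.0058828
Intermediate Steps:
A(h, H) = -3/2 - 3/H (A(h, H) = -3*½ - 3/H = -3/2 - 3/H)
r = -867/2 (r = 867*(-3/2 - 3/(-3)) = 867*(-3/2 - 3*(-⅓)) = 867*(-3/2 + 1) = 867*(-½) = -867/2 ≈ -433.50)
r/O = -867/2/73690 = -867/2*1/73690 = -867/147380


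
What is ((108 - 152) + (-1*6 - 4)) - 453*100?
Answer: -45354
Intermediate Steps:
((108 - 152) + (-1*6 - 4)) - 453*100 = (-44 + (-6 - 4)) - 45300 = (-44 - 10) - 45300 = -54 - 45300 = -45354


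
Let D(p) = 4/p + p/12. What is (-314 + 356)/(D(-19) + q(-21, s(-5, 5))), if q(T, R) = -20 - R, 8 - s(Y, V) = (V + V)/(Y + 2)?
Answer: -1368/1079 ≈ -1.2678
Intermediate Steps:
s(Y, V) = 8 - 2*V/(2 + Y) (s(Y, V) = 8 - (V + V)/(Y + 2) = 8 - 2*V/(2 + Y))
D(p) = 4/p + p/12 (D(p) = 4/p + p*(1/12) = 4/p + p/12)
(-314 + 356)/(D(-19) + q(-21, s(-5, 5))) = (-314 + 356)/((4/(-19) + (1/12)*(-19)) + (-20 - 2*(8 - 1*5 + 4*(-5))/(2 - 5))) = 42/((4*(-1/19) - 19/12) + (-20 - 2*(8 - 5 - 20)/(-3))) = 42/((-4/19 - 19/12) + (-20 - 2*(-1)*(-17)/3)) = 42/(-409/228 + (-20 - 1*34/3)) = 42/(-409/228 + (-20 - 34/3)) = 42/(-409/228 - 94/3) = 42/(-7553/228) = 42*(-228/7553) = -1368/1079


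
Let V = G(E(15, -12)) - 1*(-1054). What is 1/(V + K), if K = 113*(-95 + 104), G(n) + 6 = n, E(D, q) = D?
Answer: 1/2080 ≈ 0.00048077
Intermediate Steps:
G(n) = -6 + n
K = 1017 (K = 113*9 = 1017)
V = 1063 (V = (-6 + 15) - 1*(-1054) = 9 + 1054 = 1063)
1/(V + K) = 1/(1063 + 1017) = 1/2080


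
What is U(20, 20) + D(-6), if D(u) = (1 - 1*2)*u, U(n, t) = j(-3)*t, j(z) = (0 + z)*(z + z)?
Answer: 366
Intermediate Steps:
j(z) = 2*z**2 (j(z) = z*(2*z) = 2*z**2)
U(n, t) = 18*t (U(n, t) = (2*(-3)**2)*t = (2*9)*t = 18*t)
D(u) = -u (D(u) = (1 - 2)*u = -u)
U(20, 20) + D(-6) = 18*20 - 1*(-6) = 360 + 6 = 366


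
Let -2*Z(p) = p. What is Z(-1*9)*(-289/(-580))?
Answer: 2601/1160 ≈ 2.2422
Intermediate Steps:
Z(p) = -p/2
Z(-1*9)*(-289/(-580)) = (-(-1)*9/2)*(-289/(-580)) = (-½*(-9))*(-289*(-1/580)) = (9/2)*(289/580) = 2601/1160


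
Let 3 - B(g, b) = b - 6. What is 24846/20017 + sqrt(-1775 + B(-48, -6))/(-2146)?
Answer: 24846/20017 - 2*I*sqrt(110)/1073 ≈ 1.2412 - 0.019549*I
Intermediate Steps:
B(g, b) = 9 - b (B(g, b) = 3 - (b - 6) = 3 - (-6 + b) = 3 + (6 - b) = 9 - b)
24846/20017 + sqrt(-1775 + B(-48, -6))/(-2146) = 24846/20017 + sqrt(-1775 + (9 - 1*(-6)))/(-2146) = 24846*(1/20017) + sqrt(-1775 + (9 + 6))*(-1/2146) = 24846/20017 + sqrt(-1775 + 15)*(-1/2146) = 24846/20017 + sqrt(-1760)*(-1/2146) = 24846/20017 + (4*I*sqrt(110))*(-1/2146) = 24846/20017 - 2*I*sqrt(110)/1073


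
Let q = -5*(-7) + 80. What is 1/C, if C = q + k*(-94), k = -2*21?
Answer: 1/4063 ≈ 0.00024612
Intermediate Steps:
k = -42
q = 115 (q = 35 + 80 = 115)
C = 4063 (C = 115 - 42*(-94) = 115 + 3948 = 4063)
1/C = 1/4063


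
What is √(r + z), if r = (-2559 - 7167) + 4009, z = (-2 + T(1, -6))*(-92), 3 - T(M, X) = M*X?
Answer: I*√6361 ≈ 79.756*I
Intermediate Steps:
T(M, X) = 3 - M*X
z = -644 (z = (-2 + (3 - 1*1*(-6)))*(-92) = (-2 + (3 + 6))*(-92) = (-2 + 9)*(-92) = 7*(-92) = -644)
r = -5717 (r = -9726 + 4009 = -5717)
√(r + z) = √(-5717 - 644) = √(-6361) = I*√6361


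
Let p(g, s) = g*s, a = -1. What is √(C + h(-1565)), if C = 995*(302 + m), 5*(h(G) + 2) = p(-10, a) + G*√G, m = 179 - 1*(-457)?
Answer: √(933310 - 313*I*√1565) ≈ 966.1 - 6.408*I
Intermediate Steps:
m = 636 (m = 179 + 457 = 636)
h(G) = G^(3/2)/5 (h(G) = -2 + (-10*(-1) + G*√G)/5 = -2 + (10 + G^(3/2))/5 = -2 + (2 + G^(3/2)/5) = G^(3/2)/5)
C = 933310 (C = 995*(302 + 636) = 995*938 = 933310)
√(C + h(-1565)) = √(933310 + (-1565)^(3/2)/5) = √(933310 + (-1565*I*√1565)/5) = √(933310 - 313*I*√1565)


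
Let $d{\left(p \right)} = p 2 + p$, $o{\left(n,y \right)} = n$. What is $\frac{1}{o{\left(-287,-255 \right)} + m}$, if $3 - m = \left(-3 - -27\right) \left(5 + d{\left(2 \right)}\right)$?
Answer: $- \frac{1}{548} \approx -0.0018248$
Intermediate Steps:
$d{\left(p \right)} = 3 p$ ($d{\left(p \right)} = 2 p + p = 3 p$)
$m = -261$ ($m = 3 - \left(-3 - -27\right) \left(5 + 3 \cdot 2\right) = 3 - \left(-3 + 27\right) \left(5 + 6\right) = 3 - 24 \cdot 11 = 3 - 264 = -261$)
$\frac{1}{o{\left(-287,-255 \right)} + m} = \frac{1}{-287 - 261} = \frac{1}{-548} = - \frac{1}{548}$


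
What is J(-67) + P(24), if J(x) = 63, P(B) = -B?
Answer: 39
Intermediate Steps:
J(-67) + P(24) = 63 - 1*24 = 63 - 24 = 39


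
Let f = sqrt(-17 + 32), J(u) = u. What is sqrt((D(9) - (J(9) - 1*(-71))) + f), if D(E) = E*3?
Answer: sqrt(-53 + sqrt(15)) ≈ 7.0091*I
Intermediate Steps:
D(E) = 3*E
f = sqrt(15) ≈ 3.8730
sqrt((D(9) - (J(9) - 1*(-71))) + f) = sqrt((3*9 - (9 - 1*(-71))) + sqrt(15)) = sqrt((27 - (9 + 71)) + sqrt(15)) = sqrt((27 - 1*80) + sqrt(15)) = sqrt((27 - 80) + sqrt(15)) = sqrt(-53 + sqrt(15))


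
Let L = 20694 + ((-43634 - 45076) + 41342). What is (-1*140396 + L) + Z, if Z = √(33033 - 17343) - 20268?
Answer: -187338 + √15690 ≈ -1.8721e+5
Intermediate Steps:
Z = -20268 + √15690 (Z = √15690 - 20268 = -20268 + √15690 ≈ -20143.)
L = -26674 (L = 20694 + (-88710 + 41342) = 20694 - 47368 = -26674)
(-1*140396 + L) + Z = (-1*140396 - 26674) + (-20268 + √15690) = (-140396 - 26674) + (-20268 + √15690) = -167070 + (-20268 + √15690) = -187338 + √15690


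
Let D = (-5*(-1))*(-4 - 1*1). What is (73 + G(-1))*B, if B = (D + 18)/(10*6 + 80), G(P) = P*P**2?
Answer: -18/5 ≈ -3.6000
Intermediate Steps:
G(P) = P**3
D = -25 (D = 5*(-4 - 1) = 5*(-5) = -25)
B = -1/20 (B = (-25 + 18)/(10*6 + 80) = -7/(60 + 80) = -7/140 = -7*1/140 = -1/20 ≈ -0.050000)
(73 + G(-1))*B = (73 + (-1)**3)*(-1/20) = (73 - 1)*(-1/20) = 72*(-1/20) = -18/5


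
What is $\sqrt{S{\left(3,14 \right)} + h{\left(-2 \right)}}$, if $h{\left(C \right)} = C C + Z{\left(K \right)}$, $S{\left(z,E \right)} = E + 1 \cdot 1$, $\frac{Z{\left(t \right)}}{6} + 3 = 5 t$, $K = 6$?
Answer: $\sqrt{181} \approx 13.454$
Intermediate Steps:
$Z{\left(t \right)} = -18 + 30 t$ ($Z{\left(t \right)} = -18 + 6 \cdot 5 t = -18 + 30 t$)
$S{\left(z,E \right)} = 1 + E$ ($S{\left(z,E \right)} = E + 1 = 1 + E$)
$h{\left(C \right)} = 162 + C^{2}$ ($h{\left(C \right)} = C C + \left(-18 + 30 \cdot 6\right) = C^{2} + \left(-18 + 180\right) = C^{2} + 162 = 162 + C^{2}$)
$\sqrt{S{\left(3,14 \right)} + h{\left(-2 \right)}} = \sqrt{\left(1 + 14\right) + \left(162 + \left(-2\right)^{2}\right)} = \sqrt{15 + \left(162 + 4\right)} = \sqrt{15 + 166} = \sqrt{181}$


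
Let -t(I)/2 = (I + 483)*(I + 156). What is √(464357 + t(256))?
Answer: I*√144579 ≈ 380.24*I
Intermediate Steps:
t(I) = -2*(156 + I)*(483 + I) (t(I) = -2*(I + 483)*(I + 156) = -2*(483 + I)*(156 + I) = -2*(156 + I)*(483 + I))
√(464357 + t(256)) = √(464357 + (-150696 - 1278*256 - 2*256²)) = √(464357 + (-150696 - 327168 - 2*65536)) = √(464357 + (-150696 - 327168 - 131072)) = √(464357 - 608936) = √(-144579) = I*√144579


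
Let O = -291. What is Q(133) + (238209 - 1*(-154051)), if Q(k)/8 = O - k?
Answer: 388868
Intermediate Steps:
Q(k) = -2328 - 8*k (Q(k) = 8*(-291 - k) = -2328 - 8*k)
Q(133) + (238209 - 1*(-154051)) = (-2328 - 8*133) + (238209 - 1*(-154051)) = (-2328 - 1064) + (238209 + 154051) = -3392 + 392260 = 388868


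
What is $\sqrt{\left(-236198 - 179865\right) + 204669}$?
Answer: $i \sqrt{211394} \approx 459.78 i$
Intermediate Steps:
$\sqrt{\left(-236198 - 179865\right) + 204669} = \sqrt{-416063 + 204669} = \sqrt{-211394} = i \sqrt{211394}$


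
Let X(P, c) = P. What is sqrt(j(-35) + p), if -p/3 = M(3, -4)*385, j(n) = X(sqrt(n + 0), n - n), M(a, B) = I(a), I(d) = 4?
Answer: sqrt(-4620 + I*sqrt(35)) ≈ 0.0435 + 67.971*I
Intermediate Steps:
M(a, B) = 4
j(n) = sqrt(n) (j(n) = sqrt(n + 0) = sqrt(n))
p = -4620 (p = -12*385 = -3*1540 = -4620)
sqrt(j(-35) + p) = sqrt(sqrt(-35) - 4620) = sqrt(I*sqrt(35) - 4620) = sqrt(-4620 + I*sqrt(35))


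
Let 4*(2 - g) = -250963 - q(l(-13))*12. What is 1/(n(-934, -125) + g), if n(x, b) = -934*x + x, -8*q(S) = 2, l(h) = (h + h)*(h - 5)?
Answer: 1/934164 ≈ 1.0705e-6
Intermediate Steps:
l(h) = 2*h*(-5 + h) (l(h) = (2*h)*(-5 + h) = 2*h*(-5 + h))
q(S) = -¼ (q(S) = -⅛*2 = -¼)
n(x, b) = -933*x
g = 62742 (g = 2 - (-250963 - (-1)*12/4)/4 = 2 - (-250963 - 1*(-3))/4 = 2 - (-250963 + 3)/4 = 2 - ¼*(-250960) = 2 + 62740 = 62742)
1/(n(-934, -125) + g) = 1/(-933*(-934) + 62742) = 1/(871422 + 62742) = 1/934164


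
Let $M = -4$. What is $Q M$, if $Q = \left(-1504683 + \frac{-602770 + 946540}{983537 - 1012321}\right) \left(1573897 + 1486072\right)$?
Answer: $\frac{9466481673943107}{514} \approx 1.8417 \cdot 10^{13}$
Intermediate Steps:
$Q = - \frac{9466481673943107}{2056}$ ($Q = \left(-1504683 + \frac{343770}{-28784}\right) 3059969 = \left(-1504683 + 343770 \left(- \frac{1}{28784}\right)\right) 3059969 = \left(-1504683 - \frac{24555}{2056}\right) 3059969 = \left(- \frac{3093652803}{2056}\right) 3059969 = - \frac{9466481673943107}{2056} \approx -4.6043 \cdot 10^{12}$)
$Q M = \left(- \frac{9466481673943107}{2056}\right) \left(-4\right) = \frac{9466481673943107}{514}$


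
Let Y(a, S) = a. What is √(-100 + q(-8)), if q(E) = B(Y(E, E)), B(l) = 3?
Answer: I*√97 ≈ 9.8489*I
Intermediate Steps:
q(E) = 3
√(-100 + q(-8)) = √(-100 + 3) = √(-97) = I*√97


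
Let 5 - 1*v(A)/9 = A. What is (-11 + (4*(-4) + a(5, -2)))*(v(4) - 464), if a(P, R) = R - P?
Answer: 15470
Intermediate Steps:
v(A) = 45 - 9*A
(-11 + (4*(-4) + a(5, -2)))*(v(4) - 464) = (-11 + (4*(-4) + (-2 - 1*5)))*((45 - 9*4) - 464) = (-11 + (-16 + (-2 - 5)))*((45 - 36) - 464) = (-11 + (-16 - 7))*(9 - 464) = (-11 - 23)*(-455) = -34*(-455) = 15470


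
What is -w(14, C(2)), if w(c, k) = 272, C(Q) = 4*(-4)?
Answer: -272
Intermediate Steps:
C(Q) = -16
-w(14, C(2)) = -1*272 = -272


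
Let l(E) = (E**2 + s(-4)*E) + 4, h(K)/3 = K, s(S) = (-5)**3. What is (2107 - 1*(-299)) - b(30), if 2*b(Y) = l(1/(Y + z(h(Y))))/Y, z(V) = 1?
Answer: 4624333/1922 ≈ 2406.0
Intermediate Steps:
s(S) = -125
h(K) = 3*K
l(E) = 4 + E**2 - 125*E (l(E) = (E**2 - 125*E) + 4 = 4 + E**2 - 125*E)
b(Y) = (4 + (1 + Y)**(-2) - 125/(1 + Y))/(2*Y) (b(Y) = ((4 + (1/(Y + 1))**2 - 125/(Y + 1))/Y)/2 = ((4 + (1/(1 + Y))**2 - 125/(1 + Y))/Y)/2 = ((4 + (1 + Y)**(-2) - 125/(1 + Y))/Y)/2 = (4 + (1 + Y)**(-2) - 125/(1 + Y))/(2*Y))
(2107 - 1*(-299)) - b(30) = (2107 - 1*(-299)) - (-120 - 117*30 + 4*30**2)/(2*30*(1 + 30**2 + 2*30)) = (2107 + 299) - (-120 - 3510 + 4*900)/(2*30*(1 + 900 + 60)) = 2406 - (-120 - 3510 + 3600)/(2*30*961) = 2406 - (-30)/(2*30*961) = 2406 - 1*(-1/1922) = 2406 + 1/1922 = 4624333/1922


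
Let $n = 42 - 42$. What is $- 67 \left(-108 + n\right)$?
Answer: $7236$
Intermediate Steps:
$n = 0$ ($n = 42 - 42 = 0$)
$- 67 \left(-108 + n\right) = - 67 \left(-108 + 0\right) = \left(-67\right) \left(-108\right) = 7236$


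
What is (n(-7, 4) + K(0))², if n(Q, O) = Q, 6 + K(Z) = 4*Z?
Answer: 169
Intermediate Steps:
K(Z) = -6 + 4*Z
(n(-7, 4) + K(0))² = (-7 + (-6 + 4*0))² = (-7 + (-6 + 0))² = (-7 - 6)² = (-13)² = 169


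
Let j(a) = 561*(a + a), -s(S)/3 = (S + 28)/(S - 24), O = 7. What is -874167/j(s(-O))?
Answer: -1290437/3366 ≈ -383.37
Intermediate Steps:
s(S) = -3*(28 + S)/(-24 + S) (s(S) = -3*(S + 28)/(S - 24) = -3*(28 + S)/(-24 + S))
j(a) = 1122*a (j(a) = 561*(2*a) = 1122*a)
-874167/j(s(-O)) = -874167*(-24 - 1*7)/(3366*(-28 - (-1)*7)) = -874167*(-24 - 7)/(3366*(-28 - 1*(-7))) = -874167*(-31/(3366*(-28 + 7))) = -874167/(1122*(3*(-1/31)*(-21))) = -874167/(1122*(63/31)) = -874167/70686/31 = -874167*31/70686 = -1290437/3366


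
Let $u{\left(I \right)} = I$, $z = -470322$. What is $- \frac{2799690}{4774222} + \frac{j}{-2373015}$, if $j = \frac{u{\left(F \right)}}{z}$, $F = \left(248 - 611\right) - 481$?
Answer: $- \frac{781170317298396517}{1332104807955031065} \approx -0.58642$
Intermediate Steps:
$F = -844$ ($F = -363 - 481 = -844$)
$j = \frac{422}{235161}$ ($j = - \frac{844}{-470322} = \left(-844\right) \left(- \frac{1}{470322}\right) = \frac{422}{235161} \approx 0.0017945$)
$- \frac{2799690}{4774222} + \frac{j}{-2373015} = - \frac{2799690}{4774222} + \frac{422}{235161 \left(-2373015\right)} = \left(-2799690\right) \frac{1}{4774222} + \frac{422}{235161} \left(- \frac{1}{2373015}\right) = - \frac{1399845}{2387111} - \frac{422}{558040580415} = - \frac{781170317298396517}{1332104807955031065}$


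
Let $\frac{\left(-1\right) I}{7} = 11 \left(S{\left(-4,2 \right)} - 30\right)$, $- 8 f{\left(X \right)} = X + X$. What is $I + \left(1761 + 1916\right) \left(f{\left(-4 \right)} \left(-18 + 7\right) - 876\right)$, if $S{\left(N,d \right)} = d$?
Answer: $-3259343$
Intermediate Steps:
$f{\left(X \right)} = - \frac{X}{4}$ ($f{\left(X \right)} = - \frac{X + X}{8} = - \frac{2 X}{8} = - \frac{X}{4}$)
$I = 2156$ ($I = - 7 \cdot 11 \left(2 - 30\right) = - 7 \cdot 11 \left(-28\right) = \left(-7\right) \left(-308\right) = 2156$)
$I + \left(1761 + 1916\right) \left(f{\left(-4 \right)} \left(-18 + 7\right) - 876\right) = 2156 + \left(1761 + 1916\right) \left(\left(- \frac{1}{4}\right) \left(-4\right) \left(-18 + 7\right) - 876\right) = 2156 + 3677 \left(1 \left(-11\right) - 876\right) = 2156 + 3677 \left(-11 - 876\right) = 2156 + 3677 \left(-887\right) = 2156 - 3261499 = -3259343$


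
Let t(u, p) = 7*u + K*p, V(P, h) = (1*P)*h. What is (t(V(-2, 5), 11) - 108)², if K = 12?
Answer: 2116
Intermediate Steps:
V(P, h) = P*h
t(u, p) = 7*u + 12*p
(t(V(-2, 5), 11) - 108)² = ((7*(-2*5) + 12*11) - 108)² = ((7*(-10) + 132) - 108)² = ((-70 + 132) - 108)² = (62 - 108)² = (-46)² = 2116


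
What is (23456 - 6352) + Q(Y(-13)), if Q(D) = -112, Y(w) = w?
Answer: 16992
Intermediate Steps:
(23456 - 6352) + Q(Y(-13)) = (23456 - 6352) - 112 = 17104 - 112 = 16992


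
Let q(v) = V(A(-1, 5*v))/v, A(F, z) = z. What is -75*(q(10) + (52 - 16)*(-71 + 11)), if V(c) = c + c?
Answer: 161250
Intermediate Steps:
V(c) = 2*c
q(v) = 10 (q(v) = (2*(5*v))/v = (10*v)/v = 10)
-75*(q(10) + (52 - 16)*(-71 + 11)) = -75*(10 + (52 - 16)*(-71 + 11)) = -75*(10 + 36*(-60)) = -75*(10 - 2160) = -75*(-2150) = 161250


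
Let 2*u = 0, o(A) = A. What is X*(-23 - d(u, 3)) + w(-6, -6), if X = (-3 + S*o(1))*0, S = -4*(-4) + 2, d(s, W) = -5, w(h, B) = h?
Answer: -6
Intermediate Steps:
u = 0 (u = (½)*0 = 0)
S = 18 (S = 16 + 2 = 18)
X = 0 (X = (-3 + 18*1)*0 = (-3 + 18)*0 = 15*0 = 0)
X*(-23 - d(u, 3)) + w(-6, -6) = 0*(-23 - 1*(-5)) - 6 = 0*(-23 + 5) - 6 = 0*(-18) - 6 = 0 - 6 = -6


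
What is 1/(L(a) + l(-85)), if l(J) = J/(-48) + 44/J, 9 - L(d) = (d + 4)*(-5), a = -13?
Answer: -4080/141767 ≈ -0.028780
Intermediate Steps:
L(d) = 29 + 5*d (L(d) = 9 - (d + 4)*(-5) = 9 - (4 + d)*(-5) = 9 - (-20 - 5*d) = 9 + (20 + 5*d) = 29 + 5*d)
l(J) = 44/J - J/48 (l(J) = J*(-1/48) + 44/J = -J/48 + 44/J = 44/J - J/48)
1/(L(a) + l(-85)) = 1/((29 + 5*(-13)) + (44/(-85) - 1/48*(-85))) = 1/((29 - 65) + (44*(-1/85) + 85/48)) = 1/(-36 + (-44/85 + 85/48)) = 1/(-36 + 5113/4080) = 1/(-141767/4080) = -4080/141767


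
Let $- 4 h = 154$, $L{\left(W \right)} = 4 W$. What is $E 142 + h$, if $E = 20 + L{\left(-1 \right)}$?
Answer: $\frac{4467}{2} \approx 2233.5$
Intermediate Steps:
$E = 16$ ($E = 20 + 4 \left(-1\right) = 20 - 4 = 16$)
$h = - \frac{77}{2}$ ($h = \left(- \frac{1}{4}\right) 154 = - \frac{77}{2} \approx -38.5$)
$E 142 + h = 16 \cdot 142 - \frac{77}{2} = 2272 - \frac{77}{2} = \frac{4467}{2}$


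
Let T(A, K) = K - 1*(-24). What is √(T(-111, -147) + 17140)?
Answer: √17017 ≈ 130.45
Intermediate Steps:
T(A, K) = 24 + K (T(A, K) = K + 24 = 24 + K)
√(T(-111, -147) + 17140) = √((24 - 147) + 17140) = √(-123 + 17140) = √17017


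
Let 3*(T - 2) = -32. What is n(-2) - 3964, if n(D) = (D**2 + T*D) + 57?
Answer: -11657/3 ≈ -3885.7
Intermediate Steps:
T = -26/3 (T = 2 + (1/3)*(-32) = 2 - 32/3 = -26/3 ≈ -8.6667)
n(D) = 57 + D**2 - 26*D/3 (n(D) = (D**2 - 26*D/3) + 57 = 57 + D**2 - 26*D/3)
n(-2) - 3964 = (57 + (-2)**2 - 26/3*(-2)) - 3964 = (57 + 4 + 52/3) - 3964 = 235/3 - 3964 = -11657/3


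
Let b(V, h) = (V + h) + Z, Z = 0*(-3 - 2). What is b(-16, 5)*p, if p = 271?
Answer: -2981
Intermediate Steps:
Z = 0 (Z = 0*(-5) = 0)
b(V, h) = V + h (b(V, h) = (V + h) + 0 = V + h)
b(-16, 5)*p = (-16 + 5)*271 = -11*271 = -2981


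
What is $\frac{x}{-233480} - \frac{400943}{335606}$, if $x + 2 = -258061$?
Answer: $- \frac{269410787}{3013741880} \approx -0.089394$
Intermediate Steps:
$x = -258063$ ($x = -2 - 258061 = -258063$)
$\frac{x}{-233480} - \frac{400943}{335606} = - \frac{258063}{-233480} - \frac{400943}{335606} = \left(-258063\right) \left(- \frac{1}{233480}\right) - \frac{400943}{335606} = \frac{19851}{17960} - \frac{400943}{335606} = - \frac{269410787}{3013741880}$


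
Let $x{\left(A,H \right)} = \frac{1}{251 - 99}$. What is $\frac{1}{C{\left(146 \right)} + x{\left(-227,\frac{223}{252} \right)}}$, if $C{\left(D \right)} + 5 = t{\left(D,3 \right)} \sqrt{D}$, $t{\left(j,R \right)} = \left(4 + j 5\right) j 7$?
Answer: $\frac{115368}{1898164920733646255} + \frac{17331419392 \sqrt{146}}{1898164920733646255} \approx 1.1033 \cdot 10^{-7}$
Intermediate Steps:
$t{\left(j,R \right)} = 7 j \left(4 + 5 j\right)$ ($t{\left(j,R \right)} = \left(4 + 5 j\right) j 7 = j \left(4 + 5 j\right) 7 = 7 j \left(4 + 5 j\right)$)
$x{\left(A,H \right)} = \frac{1}{152}$
$C{\left(D \right)} = -5 + 7 D^{\frac{3}{2}} \left(4 + 5 D\right)$ ($C{\left(D \right)} = -5 + 7 D \left(4 + 5 D\right) \sqrt{D} = -5 + 7 D^{\frac{3}{2}} \left(4 + 5 D\right)$)
$\frac{1}{C{\left(146 \right)} + x{\left(-227,\frac{223}{252} \right)}} = \frac{1}{\left(-5 + 146^{\frac{3}{2}} \left(28 + 35 \cdot 146\right)\right) + \frac{1}{152}} = \frac{1}{\left(-5 + 146 \sqrt{146} \left(28 + 5110\right)\right) + \frac{1}{152}} = \frac{1}{\left(-5 + 146 \sqrt{146} \cdot 5138\right) + \frac{1}{152}} = \frac{1}{\left(-5 + 750148 \sqrt{146}\right) + \frac{1}{152}} = \frac{1}{- \frac{759}{152} + 750148 \sqrt{146}}$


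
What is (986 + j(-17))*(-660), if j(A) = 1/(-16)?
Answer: -2602875/4 ≈ -6.5072e+5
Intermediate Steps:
j(A) = -1/16
(986 + j(-17))*(-660) = (986 - 1/16)*(-660) = (15775/16)*(-660) = -2602875/4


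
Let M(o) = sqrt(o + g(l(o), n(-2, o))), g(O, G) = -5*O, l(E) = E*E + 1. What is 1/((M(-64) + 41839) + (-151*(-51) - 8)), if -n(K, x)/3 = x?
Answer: 49532/2453439573 - I*sqrt(20549)/2453439573 ≈ 2.0189e-5 - 5.8428e-8*I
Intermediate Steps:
n(K, x) = -3*x
l(E) = 1 + E**2 (l(E) = E**2 + 1 = 1 + E**2)
M(o) = sqrt(-5 + o - 5*o**2) (M(o) = sqrt(o - 5*(1 + o**2)) = sqrt(o + (-5 - 5*o**2)) = sqrt(-5 + o - 5*o**2))
1/((M(-64) + 41839) + (-151*(-51) - 8)) = 1/((sqrt(-5 - 64 - 5*(-64)**2) + 41839) + (-151*(-51) - 8)) = 1/((sqrt(-5 - 64 - 5*4096) + 41839) + (7701 - 8)) = 1/((sqrt(-5 - 64 - 20480) + 41839) + 7693) = 1/((sqrt(-20549) + 41839) + 7693) = 1/((I*sqrt(20549) + 41839) + 7693) = 1/((41839 + I*sqrt(20549)) + 7693) = 1/(49532 + I*sqrt(20549))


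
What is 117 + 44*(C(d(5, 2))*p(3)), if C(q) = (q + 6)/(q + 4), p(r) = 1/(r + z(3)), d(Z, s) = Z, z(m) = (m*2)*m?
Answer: 22597/189 ≈ 119.56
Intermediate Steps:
z(m) = 2*m**2 (z(m) = (2*m)*m = 2*m**2)
p(r) = 1/(18 + r) (p(r) = 1/(r + 2*3**2) = 1/(r + 2*9) = 1/(r + 18) = 1/(18 + r))
C(q) = (6 + q)/(4 + q)
117 + 44*(C(d(5, 2))*p(3)) = 117 + 44*(((6 + 5)/(4 + 5))/(18 + 3)) = 117 + 44*((11/9)/21) = 117 + 44*(((1/9)*11)*(1/21)) = 117 + 44*((11/9)*(1/21)) = 117 + 44*(11/189) = 117 + 484/189 = 22597/189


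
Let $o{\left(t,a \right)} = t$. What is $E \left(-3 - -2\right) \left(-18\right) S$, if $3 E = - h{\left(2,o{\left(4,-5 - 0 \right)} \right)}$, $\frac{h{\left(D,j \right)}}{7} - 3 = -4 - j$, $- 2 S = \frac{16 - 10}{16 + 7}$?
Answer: $- \frac{630}{23} \approx -27.391$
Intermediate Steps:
$S = - \frac{3}{23}$ ($S = - \frac{\left(16 - 10\right) \frac{1}{16 + 7}}{2} = - \frac{6 \cdot \frac{1}{23}}{2} = \left(- \frac{1}{2}\right) \frac{6}{23} = - \frac{3}{23} \approx -0.13043$)
$h{\left(D,j \right)} = -7 - 7 j$ ($h{\left(D,j \right)} = 21 + 7 \left(-4 - j\right) = 21 - \left(28 + 7 j\right) = -7 - 7 j$)
$E = \frac{35}{3}$ ($E = \frac{\left(-1\right) \left(-7 - 28\right)}{3} = \frac{\left(-1\right) \left(-35\right)}{3} = \frac{1}{3} \cdot 35 = \frac{35}{3} \approx 11.667$)
$E \left(-3 - -2\right) \left(-18\right) S = \frac{35 \left(-3 - -2\right)}{3} \left(-18\right) \left(- \frac{3}{23}\right) = \frac{35 \left(-3 + 2\right)}{3} \left(-18\right) \left(- \frac{3}{23}\right) = \frac{35}{3} \left(-1\right) \left(-18\right) \left(- \frac{3}{23}\right) = \left(- \frac{35}{3}\right) \left(-18\right) \left(- \frac{3}{23}\right) = 210 \left(- \frac{3}{23}\right) = - \frac{630}{23}$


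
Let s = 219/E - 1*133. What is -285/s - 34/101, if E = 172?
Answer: 4180682/2288357 ≈ 1.8269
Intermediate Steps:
s = -22657/172 (s = 219/172 - 1*133 = 219*(1/172) - 133 = 219/172 - 133 = -22657/172 ≈ -131.73)
-285/s - 34/101 = -285/(-22657/172) - 34/101 = -285*(-172/22657) - 34*1/101 = 49020/22657 - 34/101 = 4180682/2288357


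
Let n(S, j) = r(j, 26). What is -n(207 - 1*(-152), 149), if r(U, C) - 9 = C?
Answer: -35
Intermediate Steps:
r(U, C) = 9 + C
n(S, j) = 35 (n(S, j) = 9 + 26 = 35)
-n(207 - 1*(-152), 149) = -1*35 = -35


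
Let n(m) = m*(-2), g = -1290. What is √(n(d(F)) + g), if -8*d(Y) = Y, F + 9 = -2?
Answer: I*√5171/2 ≈ 35.955*I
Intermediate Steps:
F = -11 (F = -9 - 2 = -11)
d(Y) = -Y/8
n(m) = -2*m
√(n(d(F)) + g) = √(-(-1)*(-11)/4 - 1290) = √(-2*11/8 - 1290) = √(-11/4 - 1290) = √(-5171/4) = I*√5171/2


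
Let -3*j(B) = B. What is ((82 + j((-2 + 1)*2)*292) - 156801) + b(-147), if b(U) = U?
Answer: -470014/3 ≈ -1.5667e+5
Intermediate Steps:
j(B) = -B/3
((82 + j((-2 + 1)*2)*292) - 156801) + b(-147) = ((82 - (-2 + 1)*2/3*292) - 156801) - 147 = ((82 - (-1)*2/3*292) - 156801) - 147 = ((82 - ⅓*(-2)*292) - 156801) - 147 = ((82 + (⅔)*292) - 156801) - 147 = ((82 + 584/3) - 156801) - 147 = (830/3 - 156801) - 147 = -469573/3 - 147 = -470014/3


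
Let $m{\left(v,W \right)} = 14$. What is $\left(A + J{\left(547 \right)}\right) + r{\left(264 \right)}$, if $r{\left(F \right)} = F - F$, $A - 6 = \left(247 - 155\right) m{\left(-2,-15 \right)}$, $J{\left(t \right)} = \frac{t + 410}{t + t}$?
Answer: $\frac{1416593}{1094} \approx 1294.9$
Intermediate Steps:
$J{\left(t \right)} = \frac{410 + t}{2 t}$
$A = 1294$ ($A = 6 + \left(247 - 155\right) 14 = 6 + 92 \cdot 14 = 6 + 1288 = 1294$)
$r{\left(F \right)} = 0$
$\left(A + J{\left(547 \right)}\right) + r{\left(264 \right)} = \left(1294 + \frac{410 + 547}{2 \cdot 547}\right) + 0 = \left(1294 + \frac{1}{2} \cdot \frac{1}{547} \cdot 957\right) + 0 = \left(1294 + \frac{957}{1094}\right) + 0 = \frac{1416593}{1094} + 0 = \frac{1416593}{1094}$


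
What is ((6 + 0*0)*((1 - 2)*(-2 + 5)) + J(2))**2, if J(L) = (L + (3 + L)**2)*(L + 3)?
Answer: 13689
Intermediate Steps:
J(L) = (3 + L)*(L + (3 + L)**2) (J(L) = (L + (3 + L)**2)*(3 + L) = (3 + L)*(L + (3 + L)**2))
((6 + 0*0)*((1 - 2)*(-2 + 5)) + J(2))**2 = ((6 + 0*0)*((1 - 2)*(-2 + 5)) + (27 + 2**3 + 10*2**2 + 30*2))**2 = ((6 + 0)*(-1*3) + (27 + 8 + 10*4 + 60))**2 = (6*(-3) + (27 + 8 + 40 + 60))**2 = (-18 + 135)**2 = 117**2 = 13689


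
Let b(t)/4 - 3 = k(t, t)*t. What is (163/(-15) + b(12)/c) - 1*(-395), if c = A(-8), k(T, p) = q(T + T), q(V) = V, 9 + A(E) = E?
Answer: 80494/255 ≈ 315.66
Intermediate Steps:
A(E) = -9 + E
k(T, p) = 2*T (k(T, p) = T + T = 2*T)
c = -17 (c = -9 - 8 = -17)
b(t) = 12 + 8*t**2 (b(t) = 12 + 4*((2*t)*t) = 12 + 4*(2*t**2) = 12 + 8*t**2)
(163/(-15) + b(12)/c) - 1*(-395) = (163/(-15) + (12 + 8*12**2)/(-17)) - 1*(-395) = (163*(-1/15) + (12 + 8*144)*(-1/17)) + 395 = (-163/15 + (12 + 1152)*(-1/17)) + 395 = (-163/15 + 1164*(-1/17)) + 395 = (-163/15 - 1164/17) + 395 = -20231/255 + 395 = 80494/255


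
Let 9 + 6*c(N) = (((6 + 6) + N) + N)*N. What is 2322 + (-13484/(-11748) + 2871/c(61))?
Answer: 55761081787/23980605 ≈ 2325.3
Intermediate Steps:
c(N) = -3/2 + N*(12 + 2*N)/6 (c(N) = -3/2 + ((((6 + 6) + N) + N)*N)/6 = -3/2 + (((12 + N) + N)*N)/6 = -3/2 + ((12 + 2*N)*N)/6 = -3/2 + (N*(12 + 2*N))/6 = -3/2 + N*(12 + 2*N)/6)
2322 + (-13484/(-11748) + 2871/c(61)) = 2322 + (-13484/(-11748) + 2871/(-3/2 + 2*61 + (⅓)*61²)) = 2322 + (-13484*(-1/11748) + 2871/(-3/2 + 122 + (⅓)*3721)) = 2322 + (3371/2937 + 2871/(-3/2 + 122 + 3721/3)) = 2322 + (3371/2937 + 2871/(8165/6)) = 2322 + (3371/2937 + 2871*(6/8165)) = 2322 + (3371/2937 + 17226/8165) = 2322 + 78116977/23980605 = 55761081787/23980605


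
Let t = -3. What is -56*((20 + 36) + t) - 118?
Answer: -3086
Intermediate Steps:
-56*((20 + 36) + t) - 118 = -56*((20 + 36) - 3) - 118 = -56*(56 - 3) - 118 = -56*53 - 118 = -2968 - 118 = -3086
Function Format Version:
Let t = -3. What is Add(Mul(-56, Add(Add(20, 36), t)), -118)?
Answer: -3086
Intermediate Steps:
Add(Mul(-56, Add(Add(20, 36), t)), -118) = Add(Mul(-56, Add(Add(20, 36), -3)), -118) = Add(Mul(-56, Add(56, -3)), -118) = Add(Mul(-56, 53), -118) = Add(-2968, -118) = -3086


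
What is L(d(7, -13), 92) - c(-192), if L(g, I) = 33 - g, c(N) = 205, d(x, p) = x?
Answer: -179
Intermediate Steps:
L(d(7, -13), 92) - c(-192) = (33 - 1*7) - 1*205 = (33 - 7) - 205 = 26 - 205 = -179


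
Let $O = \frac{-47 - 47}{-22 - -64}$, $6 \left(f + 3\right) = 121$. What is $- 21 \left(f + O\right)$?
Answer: $- \frac{627}{2} \approx -313.5$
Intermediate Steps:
$f = \frac{103}{6}$ ($f = -3 + \frac{1}{6} \cdot 121 = -3 + \frac{121}{6} = \frac{103}{6} \approx 17.167$)
$O = - \frac{47}{21}$ ($O = - \frac{94}{-22 + 64} = - \frac{94}{42} = \left(-94\right) \frac{1}{42} = - \frac{47}{21} \approx -2.2381$)
$- 21 \left(f + O\right) = - 21 \left(\frac{103}{6} - \frac{47}{21}\right) = \left(-21\right) \frac{209}{14} = - \frac{627}{2}$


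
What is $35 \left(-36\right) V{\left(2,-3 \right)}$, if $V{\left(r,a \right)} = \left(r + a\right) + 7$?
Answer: $-7560$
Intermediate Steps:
$V{\left(r,a \right)} = 7 + a + r$ ($V{\left(r,a \right)} = \left(a + r\right) + 7 = 7 + a + r$)
$35 \left(-36\right) V{\left(2,-3 \right)} = 35 \left(-36\right) \left(7 - 3 + 2\right) = \left(-1260\right) 6 = -7560$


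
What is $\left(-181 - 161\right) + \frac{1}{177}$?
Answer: $- \frac{60533}{177} \approx -341.99$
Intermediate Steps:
$\left(-181 - 161\right) + \frac{1}{177} = -342 + \frac{1}{177} = - \frac{60533}{177}$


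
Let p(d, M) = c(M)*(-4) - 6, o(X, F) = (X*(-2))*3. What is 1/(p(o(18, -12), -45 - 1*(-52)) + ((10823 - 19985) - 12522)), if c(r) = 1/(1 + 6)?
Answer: -7/151834 ≈ -4.6103e-5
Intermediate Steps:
o(X, F) = -6*X (o(X, F) = -2*X*3 = -6*X)
c(r) = 1/7
p(d, M) = -46/7 (p(d, M) = (1/7)*(-4) - 6 = -4/7 - 6 = -46/7)
1/(p(o(18, -12), -45 - 1*(-52)) + ((10823 - 19985) - 12522)) = 1/(-46/7 + ((10823 - 19985) - 12522)) = 1/(-46/7 + (-9162 - 12522)) = 1/(-46/7 - 21684) = 1/(-151834/7) = -7/151834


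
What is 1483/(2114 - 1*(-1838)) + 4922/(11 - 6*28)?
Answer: -19218913/620464 ≈ -30.975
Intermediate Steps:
1483/(2114 - 1*(-1838)) + 4922/(11 - 6*28) = 1483/(2114 + 1838) + 4922/(11 - 168) = 1483/3952 + 4922/(-157) = 1483*(1/3952) + 4922*(-1/157) = 1483/3952 - 4922/157 = -19218913/620464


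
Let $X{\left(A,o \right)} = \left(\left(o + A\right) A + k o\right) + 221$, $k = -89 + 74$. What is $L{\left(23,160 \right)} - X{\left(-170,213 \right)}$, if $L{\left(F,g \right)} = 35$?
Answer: $10319$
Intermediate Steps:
$k = -15$
$X{\left(A,o \right)} = 221 - 15 o + A \left(A + o\right)$ ($X{\left(A,o \right)} = \left(\left(o + A\right) A - 15 o\right) + 221 = \left(\left(A + o\right) A - 15 o\right) + 221 = \left(A \left(A + o\right) - 15 o\right) + 221 = \left(- 15 o + A \left(A + o\right)\right) + 221 = 221 - 15 o + A \left(A + o\right)$)
$L{\left(23,160 \right)} - X{\left(-170,213 \right)} = 35 - \left(221 + \left(-170\right)^{2} - 3195 - 36210\right) = 35 - \left(221 + 28900 - 3195 - 36210\right) = 35 - -10284 = 35 + 10284 = 10319$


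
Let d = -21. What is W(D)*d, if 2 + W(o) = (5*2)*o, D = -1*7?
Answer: 1512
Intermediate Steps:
D = -7
W(o) = -2 + 10*o (W(o) = -2 + (5*2)*o = -2 + 10*o)
W(D)*d = (-2 + 10*(-7))*(-21) = (-2 - 70)*(-21) = -72*(-21) = 1512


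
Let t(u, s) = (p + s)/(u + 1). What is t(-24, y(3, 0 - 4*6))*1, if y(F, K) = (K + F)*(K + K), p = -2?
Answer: -1006/23 ≈ -43.739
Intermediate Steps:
y(F, K) = 2*K*(F + K) (y(F, K) = (F + K)*(2*K) = 2*K*(F + K))
t(u, s) = (-2 + s)/(1 + u) (t(u, s) = (-2 + s)/(u + 1) = (-2 + s)/(1 + u))
t(-24, y(3, 0 - 4*6))*1 = ((-2 + 2*(0 - 4*6)*(3 + (0 - 4*6)))/(1 - 24))*1 = ((-2 + 2*(0 - 1*24)*(3 + (0 - 1*24)))/(-23))*1 = -(-2 + 2*(0 - 24)*(3 + (0 - 24)))/23*1 = -(-2 + 2*(-24)*(3 - 24))/23*1 = -(-2 + 2*(-24)*(-21))/23*1 = -(-2 + 1008)/23*1 = -1/23*1006*1 = -1006/23*1 = -1006/23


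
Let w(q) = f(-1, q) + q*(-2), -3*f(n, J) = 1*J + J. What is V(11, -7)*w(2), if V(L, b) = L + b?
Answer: -64/3 ≈ -21.333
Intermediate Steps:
f(n, J) = -2*J/3 (f(n, J) = -(1*J + J)/3 = -(J + J)/3 = -2*J/3)
w(q) = -8*q/3 (w(q) = -2*q/3 + q*(-2) = -2*q/3 - 2*q = -8*q/3)
V(11, -7)*w(2) = (11 - 7)*(-8/3*2) = 4*(-16/3) = -64/3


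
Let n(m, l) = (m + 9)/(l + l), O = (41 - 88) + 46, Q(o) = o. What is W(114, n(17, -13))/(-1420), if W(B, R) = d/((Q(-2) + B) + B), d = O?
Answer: 1/320920 ≈ 3.1160e-6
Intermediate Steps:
O = -1 (O = -47 + 46 = -1)
d = -1
n(m, l) = (9 + m)/(2*l) (n(m, l) = (9 + m)/((2*l)) = (9 + m)*(1/(2*l)) = (9 + m)/(2*l))
W(B, R) = -1/(-2 + 2*B) (W(B, R) = -1/((-2 + B) + B) = -1/(-2 + 2*B))
W(114, n(17, -13))/(-1420) = -1/(-2 + 2*114)/(-1420) = -1/(-2 + 228)*(-1/1420) = -1/226*(-1/1420) = 1/320920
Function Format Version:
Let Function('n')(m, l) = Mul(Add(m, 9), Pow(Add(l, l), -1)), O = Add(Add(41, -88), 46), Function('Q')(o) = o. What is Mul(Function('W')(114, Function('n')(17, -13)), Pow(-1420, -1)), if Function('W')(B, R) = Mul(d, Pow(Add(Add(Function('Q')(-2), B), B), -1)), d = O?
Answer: Rational(1, 320920) ≈ 3.1160e-6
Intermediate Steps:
O = -1 (O = Add(-47, 46) = -1)
d = -1
Function('n')(m, l) = Mul(Rational(1, 2), Pow(l, -1), Add(9, m)) (Function('n')(m, l) = Mul(Add(9, m), Pow(Mul(2, l), -1)) = Mul(Add(9, m), Mul(Rational(1, 2), Pow(l, -1))) = Mul(Rational(1, 2), Pow(l, -1), Add(9, m)))
Function('W')(B, R) = Mul(-1, Pow(Add(-2, Mul(2, B)), -1)) (Function('W')(B, R) = Mul(-1, Pow(Add(Add(-2, B), B), -1)) = Mul(-1, Pow(Add(-2, Mul(2, B)), -1)))
Mul(Function('W')(114, Function('n')(17, -13)), Pow(-1420, -1)) = Mul(Mul(-1, Pow(Add(-2, Mul(2, 114)), -1)), Pow(-1420, -1)) = Mul(Mul(-1, Pow(Add(-2, 228), -1)), Rational(-1, 1420)) = Mul(Mul(-1, Pow(226, -1)), Rational(-1, 1420)) = Mul(Mul(-1, Rational(1, 226)), Rational(-1, 1420)) = Mul(Rational(-1, 226), Rational(-1, 1420)) = Rational(1, 320920)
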